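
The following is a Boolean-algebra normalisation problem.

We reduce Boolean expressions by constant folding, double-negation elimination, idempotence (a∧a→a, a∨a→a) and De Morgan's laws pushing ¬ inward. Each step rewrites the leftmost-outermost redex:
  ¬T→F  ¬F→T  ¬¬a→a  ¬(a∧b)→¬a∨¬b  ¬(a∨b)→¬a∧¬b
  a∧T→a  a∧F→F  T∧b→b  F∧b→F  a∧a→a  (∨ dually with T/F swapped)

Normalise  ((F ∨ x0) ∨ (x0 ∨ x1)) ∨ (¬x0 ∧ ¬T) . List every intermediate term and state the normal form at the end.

  start: ((F ∨ x0) ∨ (x0 ∨ x1)) ∨ (¬x0 ∧ ¬T)
  [1] (x0 ∨ (x0 ∨ x1)) ∨ (¬x0 ∧ ¬T)
  [2] (x0 ∨ (x0 ∨ x1)) ∨ (¬x0 ∧ F)
  [3] (x0 ∨ (x0 ∨ x1)) ∨ F
  [4] x0 ∨ (x0 ∨ x1)

Answer: normal form = x0 ∨ (x0 ∨ x1)  (in 4 steps)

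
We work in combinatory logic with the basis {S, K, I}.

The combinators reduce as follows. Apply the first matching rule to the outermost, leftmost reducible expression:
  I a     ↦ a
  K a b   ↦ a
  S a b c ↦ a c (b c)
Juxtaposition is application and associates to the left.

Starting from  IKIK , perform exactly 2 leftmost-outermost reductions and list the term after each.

Answer: after 2 steps: I

Derivation:
  start: IKIK
  step 1: KIK
  step 2: I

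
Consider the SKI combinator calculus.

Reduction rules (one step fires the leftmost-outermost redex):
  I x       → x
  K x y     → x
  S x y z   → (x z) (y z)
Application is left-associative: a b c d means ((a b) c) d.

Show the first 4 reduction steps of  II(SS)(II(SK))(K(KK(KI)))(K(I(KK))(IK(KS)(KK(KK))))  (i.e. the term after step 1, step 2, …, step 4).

  start: II(SS)(II(SK))(K(KK(KI)))(K(I(KK))(IK(KS)(KK(KK))))
  →1  I(SS)(II(SK))(K(KK(KI)))(K(I(KK))(IK(KS)(KK(KK))))
  →2  SS(II(SK))(K(KK(KI)))(K(I(KK))(IK(KS)(KK(KK))))
  →3  S(K(KK(KI)))(II(SK)(K(KK(KI))))(K(I(KK))(IK(KS)(KK(KK))))
  →4  K(KK(KI))(K(I(KK))(IK(KS)(KK(KK))))(II(SK)(K(KK(KI)))(K(I(KK))(IK(KS)(KK(KK)))))

Answer: after 4 steps: K(KK(KI))(K(I(KK))(IK(KS)(KK(KK))))(II(SK)(K(KK(KI)))(K(I(KK))(IK(KS)(KK(KK)))))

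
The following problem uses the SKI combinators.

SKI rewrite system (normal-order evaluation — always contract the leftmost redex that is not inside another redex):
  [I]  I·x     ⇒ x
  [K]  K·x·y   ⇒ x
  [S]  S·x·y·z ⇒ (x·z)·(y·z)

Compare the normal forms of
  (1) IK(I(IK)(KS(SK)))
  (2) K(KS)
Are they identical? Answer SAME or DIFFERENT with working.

Term A:
  start: IK(I(IK)(KS(SK)))
  [1] K(I(IK)(KS(SK)))
  [2] K(IK(KS(SK)))
  [3] K(K(KS(SK)))
  [4] K(KS)

Term B:
  start: K(KS)

Answer: SAME — A ⇓ K(KS), B ⇓ K(KS)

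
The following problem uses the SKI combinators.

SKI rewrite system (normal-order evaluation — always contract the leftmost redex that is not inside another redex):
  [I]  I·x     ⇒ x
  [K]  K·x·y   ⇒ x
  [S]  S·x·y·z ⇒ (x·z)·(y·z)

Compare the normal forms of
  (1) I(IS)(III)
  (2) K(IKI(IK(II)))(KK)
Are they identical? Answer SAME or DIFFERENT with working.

Answer: DIFFERENT — A ⇓ SI, B ⇓ I

Working:
Term A:
  start: I(IS)(III)
  [1] IS(III)
  [2] S(III)
  [3] S(II)
  [4] SI

Term B:
  start: K(IKI(IK(II)))(KK)
  [1] IKI(IK(II))
  [2] KI(IK(II))
  [3] I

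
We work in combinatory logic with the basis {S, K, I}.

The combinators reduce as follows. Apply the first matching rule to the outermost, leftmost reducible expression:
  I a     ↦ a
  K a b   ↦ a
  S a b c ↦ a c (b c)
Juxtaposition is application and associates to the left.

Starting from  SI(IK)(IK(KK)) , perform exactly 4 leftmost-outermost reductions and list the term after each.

Answer: after 4 steps: KK

Derivation:
  start: SI(IK)(IK(KK))
  →1  I(IK(KK))(IK(IK(KK)))
  →2  IK(KK)(IK(IK(KK)))
  →3  K(KK)(IK(IK(KK)))
  →4  KK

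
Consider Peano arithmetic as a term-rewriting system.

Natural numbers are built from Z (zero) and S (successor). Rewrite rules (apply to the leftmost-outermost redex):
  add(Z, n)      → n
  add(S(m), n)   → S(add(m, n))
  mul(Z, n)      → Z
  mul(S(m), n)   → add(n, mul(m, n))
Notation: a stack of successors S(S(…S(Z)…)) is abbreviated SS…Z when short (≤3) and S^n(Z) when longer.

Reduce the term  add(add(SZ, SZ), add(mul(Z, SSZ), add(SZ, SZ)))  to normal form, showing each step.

  start: add(add(SZ, SZ), add(mul(Z, SSZ), add(SZ, SZ)))
  [1] add(S(add(Z, SZ)), add(mul(Z, SSZ), add(SZ, SZ)))
  [2] S(add(add(Z, SZ), add(mul(Z, SSZ), add(SZ, SZ))))
  [3] S(add(SZ, add(mul(Z, SSZ), add(SZ, SZ))))
  [4] S(S(add(Z, add(mul(Z, SSZ), add(SZ, SZ)))))
  [5] S(S(add(mul(Z, SSZ), add(SZ, SZ))))
  [6] S(S(add(Z, add(SZ, SZ))))
  [7] S(S(add(SZ, SZ)))
  [8] S(S(S(add(Z, SZ))))
  [9] S^4(Z)

Answer: normal form = S^4(Z)  (in 9 steps)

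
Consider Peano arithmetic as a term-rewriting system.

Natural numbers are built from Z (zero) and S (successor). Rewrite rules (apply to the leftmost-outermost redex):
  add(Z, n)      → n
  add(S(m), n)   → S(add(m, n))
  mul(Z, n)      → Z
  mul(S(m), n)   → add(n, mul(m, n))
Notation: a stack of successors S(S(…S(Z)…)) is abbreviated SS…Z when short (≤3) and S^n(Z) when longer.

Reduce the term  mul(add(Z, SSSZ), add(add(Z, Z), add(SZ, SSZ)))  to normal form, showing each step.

Answer: normal form = S^9(Z)  (in 29 steps)

Working:
  start: mul(add(Z, SSSZ), add(add(Z, Z), add(SZ, SSZ)))
  →1  mul(SSSZ, add(add(Z, Z), add(SZ, SSZ)))
  →2  add(add(add(Z, Z), add(SZ, SSZ)), mul(SSZ, add(add(Z, Z), add(SZ, SSZ))))
  →3  add(add(Z, add(SZ, SSZ)), mul(SSZ, add(add(Z, Z), add(SZ, SSZ))))
  →4  add(add(SZ, SSZ), mul(SSZ, add(add(Z, Z), add(SZ, SSZ))))
  →5  add(S(add(Z, SSZ)), mul(SSZ, add(add(Z, Z), add(SZ, SSZ))))
  →6  S(add(add(Z, SSZ), mul(SSZ, add(add(Z, Z), add(SZ, SSZ)))))
  →7  S(add(SSZ, mul(SSZ, add(add(Z, Z), add(SZ, SSZ)))))
  →8  S(S(add(SZ, mul(SSZ, add(add(Z, Z), add(SZ, SSZ))))))
  →9  S(S(S(add(Z, mul(SSZ, add(add(Z, Z), add(SZ, SSZ)))))))
  →10  S(S(S(mul(SSZ, add(add(Z, Z), add(SZ, SSZ))))))
  →11  S(S(S(add(add(add(Z, Z), add(SZ, SSZ)), mul(SZ, add(add(Z, Z), add(SZ, SSZ)))))))
  →12  S(S(S(add(add(Z, add(SZ, SSZ)), mul(SZ, add(add(Z, Z), add(SZ, SSZ)))))))
  →13  S(S(S(add(add(SZ, SSZ), mul(SZ, add(add(Z, Z), add(SZ, SSZ)))))))
  →14  S(S(S(add(S(add(Z, SSZ)), mul(SZ, add(add(Z, Z), add(SZ, SSZ)))))))
  →15  S(S(S(S(add(add(Z, SSZ), mul(SZ, add(add(Z, Z), add(SZ, SSZ))))))))
  →16  S(S(S(S(add(SSZ, mul(SZ, add(add(Z, Z), add(SZ, SSZ))))))))
  →17  S(S(S(S(S(add(SZ, mul(SZ, add(add(Z, Z), add(SZ, SSZ)))))))))
  →18  S(S(S(S(S(S(add(Z, mul(SZ, add(add(Z, Z), add(SZ, SSZ))))))))))
  →19  S(S(S(S(S(S(mul(SZ, add(add(Z, Z), add(SZ, SSZ)))))))))
  →20  S(S(S(S(S(S(add(add(add(Z, Z), add(SZ, SSZ)), mul(Z, add(add(Z, Z), add(SZ, SSZ))))))))))
  →21  S(S(S(S(S(S(add(add(Z, add(SZ, SSZ)), mul(Z, add(add(Z, Z), add(SZ, SSZ))))))))))
  →22  S(S(S(S(S(S(add(add(SZ, SSZ), mul(Z, add(add(Z, Z), add(SZ, SSZ))))))))))
  →23  S(S(S(S(S(S(add(S(add(Z, SSZ)), mul(Z, add(add(Z, Z), add(SZ, SSZ))))))))))
  →24  S(S(S(S(S(S(S(add(add(Z, SSZ), mul(Z, add(add(Z, Z), add(SZ, SSZ)))))))))))
  →25  S(S(S(S(S(S(S(add(SSZ, mul(Z, add(add(Z, Z), add(SZ, SSZ)))))))))))
  →26  S(S(S(S(S(S(S(S(add(SZ, mul(Z, add(add(Z, Z), add(SZ, SSZ))))))))))))
  →27  S(S(S(S(S(S(S(S(S(add(Z, mul(Z, add(add(Z, Z), add(SZ, SSZ)))))))))))))
  →28  S(S(S(S(S(S(S(S(S(mul(Z, add(add(Z, Z), add(SZ, SSZ))))))))))))
  →29  S^9(Z)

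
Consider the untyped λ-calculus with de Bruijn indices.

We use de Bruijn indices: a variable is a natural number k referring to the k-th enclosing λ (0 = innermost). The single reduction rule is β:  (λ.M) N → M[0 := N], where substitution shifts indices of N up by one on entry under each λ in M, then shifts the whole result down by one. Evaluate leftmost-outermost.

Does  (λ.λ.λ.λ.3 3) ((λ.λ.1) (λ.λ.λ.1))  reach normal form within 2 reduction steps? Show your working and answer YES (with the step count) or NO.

  start: (λ.λ.λ.λ.3 3) ((λ.λ.1) (λ.λ.λ.1))
  →1  λ.λ.λ.(λ.λ.1) (λ.λ.λ.1) ((λ.λ.1) (λ.λ.λ.1))
  →2  λ.λ.λ.(λ.λ.λ.λ.1) ((λ.λ.1) (λ.λ.λ.1))

Answer: NO — after 2 steps the term is λ.λ.λ.(λ.λ.λ.λ.1) ((λ.λ.1) (λ.λ.λ.1)), not yet normal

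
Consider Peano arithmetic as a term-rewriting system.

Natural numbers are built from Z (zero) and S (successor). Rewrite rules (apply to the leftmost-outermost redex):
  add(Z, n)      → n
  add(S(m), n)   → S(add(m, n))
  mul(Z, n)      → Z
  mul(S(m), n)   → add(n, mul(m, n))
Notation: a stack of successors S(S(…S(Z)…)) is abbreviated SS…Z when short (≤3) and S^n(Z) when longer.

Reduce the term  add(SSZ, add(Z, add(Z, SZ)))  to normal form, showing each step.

  start: add(SSZ, add(Z, add(Z, SZ)))
  →1  S(add(SZ, add(Z, add(Z, SZ))))
  →2  S(S(add(Z, add(Z, add(Z, SZ)))))
  →3  S(S(add(Z, add(Z, SZ))))
  →4  S(S(add(Z, SZ)))
  →5  SSSZ

Answer: normal form = SSSZ  (in 5 steps)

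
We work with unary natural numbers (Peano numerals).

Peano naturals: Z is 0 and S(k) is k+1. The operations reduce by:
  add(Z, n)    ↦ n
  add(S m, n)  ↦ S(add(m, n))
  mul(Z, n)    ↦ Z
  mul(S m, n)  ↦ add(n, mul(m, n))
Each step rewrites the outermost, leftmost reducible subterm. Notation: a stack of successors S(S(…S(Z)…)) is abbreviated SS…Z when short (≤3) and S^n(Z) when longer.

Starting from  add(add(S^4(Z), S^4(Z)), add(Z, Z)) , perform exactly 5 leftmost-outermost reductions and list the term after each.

Answer: after 5 steps: S(S(add(S(add(SZ, S^4(Z))), add(Z, Z))))

Reduction:
  start: add(add(S^4(Z), S^4(Z)), add(Z, Z))
  [1] add(S(add(SSSZ, S^4(Z))), add(Z, Z))
  [2] S(add(add(SSSZ, S^4(Z)), add(Z, Z)))
  [3] S(add(S(add(SSZ, S^4(Z))), add(Z, Z)))
  [4] S(S(add(add(SSZ, S^4(Z)), add(Z, Z))))
  [5] S(S(add(S(add(SZ, S^4(Z))), add(Z, Z))))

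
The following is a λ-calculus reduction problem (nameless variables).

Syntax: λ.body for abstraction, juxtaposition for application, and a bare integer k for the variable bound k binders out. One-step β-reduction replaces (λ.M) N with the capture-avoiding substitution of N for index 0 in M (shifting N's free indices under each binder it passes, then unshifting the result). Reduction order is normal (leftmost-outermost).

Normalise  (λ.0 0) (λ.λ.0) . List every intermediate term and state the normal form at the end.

  start: (λ.0 0) (λ.λ.0)
  [1] (λ.λ.0) (λ.λ.0)
  [2] λ.0

Answer: normal form = λ.0  (in 2 steps)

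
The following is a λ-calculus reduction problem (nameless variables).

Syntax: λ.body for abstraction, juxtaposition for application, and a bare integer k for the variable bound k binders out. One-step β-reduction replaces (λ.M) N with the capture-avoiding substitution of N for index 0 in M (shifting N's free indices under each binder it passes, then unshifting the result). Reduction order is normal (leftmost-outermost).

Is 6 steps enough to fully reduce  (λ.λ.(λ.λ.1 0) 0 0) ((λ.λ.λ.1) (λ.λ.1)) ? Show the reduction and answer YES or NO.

Answer: YES — reaches normal form λ.0 0 in 3 ≤ 6 steps

Reduction:
  start: (λ.λ.(λ.λ.1 0) 0 0) ((λ.λ.λ.1) (λ.λ.1))
  →1  λ.(λ.λ.1 0) 0 0
  →2  λ.(λ.1 0) 0
  →3  λ.0 0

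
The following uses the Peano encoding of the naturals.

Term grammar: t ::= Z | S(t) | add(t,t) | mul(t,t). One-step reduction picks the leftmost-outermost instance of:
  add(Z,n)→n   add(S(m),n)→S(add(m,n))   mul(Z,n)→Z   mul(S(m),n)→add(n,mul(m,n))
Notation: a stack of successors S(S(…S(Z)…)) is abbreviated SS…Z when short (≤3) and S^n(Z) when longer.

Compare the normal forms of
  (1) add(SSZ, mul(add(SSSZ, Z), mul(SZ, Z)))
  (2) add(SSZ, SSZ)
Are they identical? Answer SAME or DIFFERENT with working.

Answer: DIFFERENT — A ⇓ SSZ, B ⇓ S^4(Z)

Reduction:
Term A:
  start: add(SSZ, mul(add(SSSZ, Z), mul(SZ, Z)))
  step 1: S(add(SZ, mul(add(SSSZ, Z), mul(SZ, Z))))
  step 2: S(S(add(Z, mul(add(SSSZ, Z), mul(SZ, Z)))))
  step 3: S(S(mul(add(SSSZ, Z), mul(SZ, Z))))
  step 4: S(S(mul(S(add(SSZ, Z)), mul(SZ, Z))))
  step 5: S(S(add(mul(SZ, Z), mul(add(SSZ, Z), mul(SZ, Z)))))
  step 6: S(S(add(add(Z, mul(Z, Z)), mul(add(SSZ, Z), mul(SZ, Z)))))
  step 7: S(S(add(mul(Z, Z), mul(add(SSZ, Z), mul(SZ, Z)))))
  step 8: S(S(add(Z, mul(add(SSZ, Z), mul(SZ, Z)))))
  step 9: S(S(mul(add(SSZ, Z), mul(SZ, Z))))
  step 10: S(S(mul(S(add(SZ, Z)), mul(SZ, Z))))
  step 11: S(S(add(mul(SZ, Z), mul(add(SZ, Z), mul(SZ, Z)))))
  step 12: S(S(add(add(Z, mul(Z, Z)), mul(add(SZ, Z), mul(SZ, Z)))))
  step 13: S(S(add(mul(Z, Z), mul(add(SZ, Z), mul(SZ, Z)))))
  step 14: S(S(add(Z, mul(add(SZ, Z), mul(SZ, Z)))))
  step 15: S(S(mul(add(SZ, Z), mul(SZ, Z))))
  step 16: S(S(mul(S(add(Z, Z)), mul(SZ, Z))))
  step 17: S(S(add(mul(SZ, Z), mul(add(Z, Z), mul(SZ, Z)))))
  step 18: S(S(add(add(Z, mul(Z, Z)), mul(add(Z, Z), mul(SZ, Z)))))
  step 19: S(S(add(mul(Z, Z), mul(add(Z, Z), mul(SZ, Z)))))
  step 20: S(S(add(Z, mul(add(Z, Z), mul(SZ, Z)))))
  step 21: S(S(mul(add(Z, Z), mul(SZ, Z))))
  step 22: S(S(mul(Z, mul(SZ, Z))))
  step 23: SSZ

Term B:
  start: add(SSZ, SSZ)
  step 1: S(add(SZ, SSZ))
  step 2: S(S(add(Z, SSZ)))
  step 3: S^4(Z)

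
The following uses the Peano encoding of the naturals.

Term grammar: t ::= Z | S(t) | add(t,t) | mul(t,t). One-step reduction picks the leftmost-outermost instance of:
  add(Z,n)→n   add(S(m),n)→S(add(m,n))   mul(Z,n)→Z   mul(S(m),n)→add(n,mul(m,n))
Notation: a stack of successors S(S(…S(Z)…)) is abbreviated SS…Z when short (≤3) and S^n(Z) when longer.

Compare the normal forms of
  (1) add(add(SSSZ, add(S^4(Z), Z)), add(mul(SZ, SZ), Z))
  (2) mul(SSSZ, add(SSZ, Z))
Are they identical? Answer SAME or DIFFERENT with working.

Term A:
  start: add(add(SSSZ, add(S^4(Z), Z)), add(mul(SZ, SZ), Z))
  step 1: add(S(add(SSZ, add(S^4(Z), Z))), add(mul(SZ, SZ), Z))
  step 2: S(add(add(SSZ, add(S^4(Z), Z)), add(mul(SZ, SZ), Z)))
  step 3: S(add(S(add(SZ, add(S^4(Z), Z))), add(mul(SZ, SZ), Z)))
  step 4: S(S(add(add(SZ, add(S^4(Z), Z)), add(mul(SZ, SZ), Z))))
  step 5: S(S(add(S(add(Z, add(S^4(Z), Z))), add(mul(SZ, SZ), Z))))
  step 6: S(S(S(add(add(Z, add(S^4(Z), Z)), add(mul(SZ, SZ), Z)))))
  step 7: S(S(S(add(add(S^4(Z), Z), add(mul(SZ, SZ), Z)))))
  step 8: S(S(S(add(S(add(SSSZ, Z)), add(mul(SZ, SZ), Z)))))
  step 9: S(S(S(S(add(add(SSSZ, Z), add(mul(SZ, SZ), Z))))))
  step 10: S(S(S(S(add(S(add(SSZ, Z)), add(mul(SZ, SZ), Z))))))
  step 11: S(S(S(S(S(add(add(SSZ, Z), add(mul(SZ, SZ), Z)))))))
  step 12: S(S(S(S(S(add(S(add(SZ, Z)), add(mul(SZ, SZ), Z)))))))
  step 13: S(S(S(S(S(S(add(add(SZ, Z), add(mul(SZ, SZ), Z))))))))
  step 14: S(S(S(S(S(S(add(S(add(Z, Z)), add(mul(SZ, SZ), Z))))))))
  step 15: S(S(S(S(S(S(S(add(add(Z, Z), add(mul(SZ, SZ), Z)))))))))
  step 16: S(S(S(S(S(S(S(add(Z, add(mul(SZ, SZ), Z)))))))))
  step 17: S(S(S(S(S(S(S(add(mul(SZ, SZ), Z))))))))
  step 18: S(S(S(S(S(S(S(add(add(SZ, mul(Z, SZ)), Z))))))))
  step 19: S(S(S(S(S(S(S(add(S(add(Z, mul(Z, SZ))), Z))))))))
  step 20: S(S(S(S(S(S(S(S(add(add(Z, mul(Z, SZ)), Z)))))))))
  step 21: S(S(S(S(S(S(S(S(add(mul(Z, SZ), Z)))))))))
  step 22: S(S(S(S(S(S(S(S(add(Z, Z)))))))))
  step 23: S^8(Z)

Term B:
  start: mul(SSSZ, add(SSZ, Z))
  step 1: add(add(SSZ, Z), mul(SSZ, add(SSZ, Z)))
  step 2: add(S(add(SZ, Z)), mul(SSZ, add(SSZ, Z)))
  step 3: S(add(add(SZ, Z), mul(SSZ, add(SSZ, Z))))
  step 4: S(add(S(add(Z, Z)), mul(SSZ, add(SSZ, Z))))
  step 5: S(S(add(add(Z, Z), mul(SSZ, add(SSZ, Z)))))
  step 6: S(S(add(Z, mul(SSZ, add(SSZ, Z)))))
  step 7: S(S(mul(SSZ, add(SSZ, Z))))
  step 8: S(S(add(add(SSZ, Z), mul(SZ, add(SSZ, Z)))))
  step 9: S(S(add(S(add(SZ, Z)), mul(SZ, add(SSZ, Z)))))
  step 10: S(S(S(add(add(SZ, Z), mul(SZ, add(SSZ, Z))))))
  step 11: S(S(S(add(S(add(Z, Z)), mul(SZ, add(SSZ, Z))))))
  step 12: S(S(S(S(add(add(Z, Z), mul(SZ, add(SSZ, Z)))))))
  step 13: S(S(S(S(add(Z, mul(SZ, add(SSZ, Z)))))))
  step 14: S(S(S(S(mul(SZ, add(SSZ, Z))))))
  step 15: S(S(S(S(add(add(SSZ, Z), mul(Z, add(SSZ, Z)))))))
  step 16: S(S(S(S(add(S(add(SZ, Z)), mul(Z, add(SSZ, Z)))))))
  step 17: S(S(S(S(S(add(add(SZ, Z), mul(Z, add(SSZ, Z))))))))
  step 18: S(S(S(S(S(add(S(add(Z, Z)), mul(Z, add(SSZ, Z))))))))
  step 19: S(S(S(S(S(S(add(add(Z, Z), mul(Z, add(SSZ, Z)))))))))
  step 20: S(S(S(S(S(S(add(Z, mul(Z, add(SSZ, Z)))))))))
  step 21: S(S(S(S(S(S(mul(Z, add(SSZ, Z))))))))
  step 22: S^6(Z)

Answer: DIFFERENT — A ⇓ S^8(Z), B ⇓ S^6(Z)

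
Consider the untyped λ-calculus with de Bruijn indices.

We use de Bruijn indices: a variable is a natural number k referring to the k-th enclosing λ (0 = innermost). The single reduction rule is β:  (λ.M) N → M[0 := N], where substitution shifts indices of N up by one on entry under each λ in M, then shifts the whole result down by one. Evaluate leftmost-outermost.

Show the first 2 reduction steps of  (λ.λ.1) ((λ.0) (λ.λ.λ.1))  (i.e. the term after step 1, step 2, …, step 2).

Answer: after 2 steps: λ.λ.λ.λ.1

Derivation:
  start: (λ.λ.1) ((λ.0) (λ.λ.λ.1))
  →1  λ.(λ.0) (λ.λ.λ.1)
  →2  λ.λ.λ.λ.1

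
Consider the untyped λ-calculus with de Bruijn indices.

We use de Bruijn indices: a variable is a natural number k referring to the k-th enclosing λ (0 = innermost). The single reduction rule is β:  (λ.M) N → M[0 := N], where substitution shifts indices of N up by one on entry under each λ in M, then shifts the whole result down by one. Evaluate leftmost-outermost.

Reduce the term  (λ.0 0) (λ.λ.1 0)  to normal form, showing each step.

  start: (λ.0 0) (λ.λ.1 0)
  [1] (λ.λ.1 0) (λ.λ.1 0)
  [2] λ.(λ.λ.1 0) 0
  [3] λ.λ.1 0

Answer: normal form = λ.λ.1 0  (in 3 steps)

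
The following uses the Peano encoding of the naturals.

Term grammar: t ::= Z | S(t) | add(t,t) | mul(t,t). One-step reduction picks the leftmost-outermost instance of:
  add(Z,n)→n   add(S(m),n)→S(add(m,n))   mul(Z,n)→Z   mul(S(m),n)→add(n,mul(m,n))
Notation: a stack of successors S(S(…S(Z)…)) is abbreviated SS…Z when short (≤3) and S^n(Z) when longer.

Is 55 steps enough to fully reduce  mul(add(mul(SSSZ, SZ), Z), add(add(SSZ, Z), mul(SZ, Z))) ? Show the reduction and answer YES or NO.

Answer: YES — reaches normal form S^6(Z) in 54 ≤ 55 steps

Working:
  start: mul(add(mul(SSSZ, SZ), Z), add(add(SSZ, Z), mul(SZ, Z)))
  [1] mul(add(add(SZ, mul(SSZ, SZ)), Z), add(add(SSZ, Z), mul(SZ, Z)))
  [2] mul(add(S(add(Z, mul(SSZ, SZ))), Z), add(add(SSZ, Z), mul(SZ, Z)))
  [3] mul(S(add(add(Z, mul(SSZ, SZ)), Z)), add(add(SSZ, Z), mul(SZ, Z)))
  [4] add(add(add(SSZ, Z), mul(SZ, Z)), mul(add(add(Z, mul(SSZ, SZ)), Z), add(add(SSZ, Z), mul(SZ, Z))))
  [5] add(add(S(add(SZ, Z)), mul(SZ, Z)), mul(add(add(Z, mul(SSZ, SZ)), Z), add(add(SSZ, Z), mul(SZ, Z))))
  [6] add(S(add(add(SZ, Z), mul(SZ, Z))), mul(add(add(Z, mul(SSZ, SZ)), Z), add(add(SSZ, Z), mul(SZ, Z))))
  [7] S(add(add(add(SZ, Z), mul(SZ, Z)), mul(add(add(Z, mul(SSZ, SZ)), Z), add(add(SSZ, Z), mul(SZ, Z)))))
  [8] S(add(add(S(add(Z, Z)), mul(SZ, Z)), mul(add(add(Z, mul(SSZ, SZ)), Z), add(add(SSZ, Z), mul(SZ, Z)))))
  [9] S(add(S(add(add(Z, Z), mul(SZ, Z))), mul(add(add(Z, mul(SSZ, SZ)), Z), add(add(SSZ, Z), mul(SZ, Z)))))
  [10] S(S(add(add(add(Z, Z), mul(SZ, Z)), mul(add(add(Z, mul(SSZ, SZ)), Z), add(add(SSZ, Z), mul(SZ, Z))))))
  [11] S(S(add(add(Z, mul(SZ, Z)), mul(add(add(Z, mul(SSZ, SZ)), Z), add(add(SSZ, Z), mul(SZ, Z))))))
  [12] S(S(add(mul(SZ, Z), mul(add(add(Z, mul(SSZ, SZ)), Z), add(add(SSZ, Z), mul(SZ, Z))))))
  [13] S(S(add(add(Z, mul(Z, Z)), mul(add(add(Z, mul(SSZ, SZ)), Z), add(add(SSZ, Z), mul(SZ, Z))))))
  [14] S(S(add(mul(Z, Z), mul(add(add(Z, mul(SSZ, SZ)), Z), add(add(SSZ, Z), mul(SZ, Z))))))
  [15] S(S(add(Z, mul(add(add(Z, mul(SSZ, SZ)), Z), add(add(SSZ, Z), mul(SZ, Z))))))
  [16] S(S(mul(add(add(Z, mul(SSZ, SZ)), Z), add(add(SSZ, Z), mul(SZ, Z)))))
  [17] S(S(mul(add(mul(SSZ, SZ), Z), add(add(SSZ, Z), mul(SZ, Z)))))
  [18] S(S(mul(add(add(SZ, mul(SZ, SZ)), Z), add(add(SSZ, Z), mul(SZ, Z)))))
  [19] S(S(mul(add(S(add(Z, mul(SZ, SZ))), Z), add(add(SSZ, Z), mul(SZ, Z)))))
  [20] S(S(mul(S(add(add(Z, mul(SZ, SZ)), Z)), add(add(SSZ, Z), mul(SZ, Z)))))
  [21] S(S(add(add(add(SSZ, Z), mul(SZ, Z)), mul(add(add(Z, mul(SZ, SZ)), Z), add(add(SSZ, Z), mul(SZ, Z))))))
  [22] S(S(add(add(S(add(SZ, Z)), mul(SZ, Z)), mul(add(add(Z, mul(SZ, SZ)), Z), add(add(SSZ, Z), mul(SZ, Z))))))
  [23] S(S(add(S(add(add(SZ, Z), mul(SZ, Z))), mul(add(add(Z, mul(SZ, SZ)), Z), add(add(SSZ, Z), mul(SZ, Z))))))
  [24] S(S(S(add(add(add(SZ, Z), mul(SZ, Z)), mul(add(add(Z, mul(SZ, SZ)), Z), add(add(SSZ, Z), mul(SZ, Z)))))))
  [25] S(S(S(add(add(S(add(Z, Z)), mul(SZ, Z)), mul(add(add(Z, mul(SZ, SZ)), Z), add(add(SSZ, Z), mul(SZ, Z)))))))
  [26] S(S(S(add(S(add(add(Z, Z), mul(SZ, Z))), mul(add(add(Z, mul(SZ, SZ)), Z), add(add(SSZ, Z), mul(SZ, Z)))))))
  [27] S(S(S(S(add(add(add(Z, Z), mul(SZ, Z)), mul(add(add(Z, mul(SZ, SZ)), Z), add(add(SSZ, Z), mul(SZ, Z))))))))
  [28] S(S(S(S(add(add(Z, mul(SZ, Z)), mul(add(add(Z, mul(SZ, SZ)), Z), add(add(SSZ, Z), mul(SZ, Z))))))))
  [29] S(S(S(S(add(mul(SZ, Z), mul(add(add(Z, mul(SZ, SZ)), Z), add(add(SSZ, Z), mul(SZ, Z))))))))
  [30] S(S(S(S(add(add(Z, mul(Z, Z)), mul(add(add(Z, mul(SZ, SZ)), Z), add(add(SSZ, Z), mul(SZ, Z))))))))
  [31] S(S(S(S(add(mul(Z, Z), mul(add(add(Z, mul(SZ, SZ)), Z), add(add(SSZ, Z), mul(SZ, Z))))))))
  [32] S(S(S(S(add(Z, mul(add(add(Z, mul(SZ, SZ)), Z), add(add(SSZ, Z), mul(SZ, Z))))))))
  [33] S(S(S(S(mul(add(add(Z, mul(SZ, SZ)), Z), add(add(SSZ, Z), mul(SZ, Z)))))))
  [34] S(S(S(S(mul(add(mul(SZ, SZ), Z), add(add(SSZ, Z), mul(SZ, Z)))))))
  [35] S(S(S(S(mul(add(add(SZ, mul(Z, SZ)), Z), add(add(SSZ, Z), mul(SZ, Z)))))))
  [36] S(S(S(S(mul(add(S(add(Z, mul(Z, SZ))), Z), add(add(SSZ, Z), mul(SZ, Z)))))))
  [37] S(S(S(S(mul(S(add(add(Z, mul(Z, SZ)), Z)), add(add(SSZ, Z), mul(SZ, Z)))))))
  [38] S(S(S(S(add(add(add(SSZ, Z), mul(SZ, Z)), mul(add(add(Z, mul(Z, SZ)), Z), add(add(SSZ, Z), mul(SZ, Z))))))))
  [39] S(S(S(S(add(add(S(add(SZ, Z)), mul(SZ, Z)), mul(add(add(Z, mul(Z, SZ)), Z), add(add(SSZ, Z), mul(SZ, Z))))))))
  [40] S(S(S(S(add(S(add(add(SZ, Z), mul(SZ, Z))), mul(add(add(Z, mul(Z, SZ)), Z), add(add(SSZ, Z), mul(SZ, Z))))))))
  [41] S(S(S(S(S(add(add(add(SZ, Z), mul(SZ, Z)), mul(add(add(Z, mul(Z, SZ)), Z), add(add(SSZ, Z), mul(SZ, Z)))))))))
  [42] S(S(S(S(S(add(add(S(add(Z, Z)), mul(SZ, Z)), mul(add(add(Z, mul(Z, SZ)), Z), add(add(SSZ, Z), mul(SZ, Z)))))))))
  [43] S(S(S(S(S(add(S(add(add(Z, Z), mul(SZ, Z))), mul(add(add(Z, mul(Z, SZ)), Z), add(add(SSZ, Z), mul(SZ, Z)))))))))
  [44] S(S(S(S(S(S(add(add(add(Z, Z), mul(SZ, Z)), mul(add(add(Z, mul(Z, SZ)), Z), add(add(SSZ, Z), mul(SZ, Z))))))))))
  [45] S(S(S(S(S(S(add(add(Z, mul(SZ, Z)), mul(add(add(Z, mul(Z, SZ)), Z), add(add(SSZ, Z), mul(SZ, Z))))))))))
  [46] S(S(S(S(S(S(add(mul(SZ, Z), mul(add(add(Z, mul(Z, SZ)), Z), add(add(SSZ, Z), mul(SZ, Z))))))))))
  [47] S(S(S(S(S(S(add(add(Z, mul(Z, Z)), mul(add(add(Z, mul(Z, SZ)), Z), add(add(SSZ, Z), mul(SZ, Z))))))))))
  [48] S(S(S(S(S(S(add(mul(Z, Z), mul(add(add(Z, mul(Z, SZ)), Z), add(add(SSZ, Z), mul(SZ, Z))))))))))
  [49] S(S(S(S(S(S(add(Z, mul(add(add(Z, mul(Z, SZ)), Z), add(add(SSZ, Z), mul(SZ, Z))))))))))
  [50] S(S(S(S(S(S(mul(add(add(Z, mul(Z, SZ)), Z), add(add(SSZ, Z), mul(SZ, Z)))))))))
  [51] S(S(S(S(S(S(mul(add(mul(Z, SZ), Z), add(add(SSZ, Z), mul(SZ, Z)))))))))
  [52] S(S(S(S(S(S(mul(add(Z, Z), add(add(SSZ, Z), mul(SZ, Z)))))))))
  [53] S(S(S(S(S(S(mul(Z, add(add(SSZ, Z), mul(SZ, Z)))))))))
  [54] S^6(Z)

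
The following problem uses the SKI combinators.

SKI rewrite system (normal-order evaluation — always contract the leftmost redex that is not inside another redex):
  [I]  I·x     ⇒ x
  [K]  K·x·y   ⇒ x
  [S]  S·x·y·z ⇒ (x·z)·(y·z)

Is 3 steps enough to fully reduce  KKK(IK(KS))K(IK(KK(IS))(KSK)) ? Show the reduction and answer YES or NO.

Answer: NO — after 3 steps the term is K(KS)(IK(KK(IS))(KSK)), not yet normal

Reduction:
  start: KKK(IK(KS))K(IK(KK(IS))(KSK))
  [1] K(IK(KS))K(IK(KK(IS))(KSK))
  [2] IK(KS)(IK(KK(IS))(KSK))
  [3] K(KS)(IK(KK(IS))(KSK))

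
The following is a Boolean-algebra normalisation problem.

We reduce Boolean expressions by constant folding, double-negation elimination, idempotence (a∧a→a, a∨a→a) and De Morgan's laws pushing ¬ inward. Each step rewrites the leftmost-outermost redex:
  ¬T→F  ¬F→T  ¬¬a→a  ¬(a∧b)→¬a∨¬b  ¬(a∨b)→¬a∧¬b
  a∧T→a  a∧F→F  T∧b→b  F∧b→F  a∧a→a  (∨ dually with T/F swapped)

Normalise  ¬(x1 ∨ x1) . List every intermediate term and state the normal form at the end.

Answer: normal form = ¬x1  (in 2 steps)

Reduction:
  start: ¬(x1 ∨ x1)
  →1  ¬x1 ∧ ¬x1
  →2  ¬x1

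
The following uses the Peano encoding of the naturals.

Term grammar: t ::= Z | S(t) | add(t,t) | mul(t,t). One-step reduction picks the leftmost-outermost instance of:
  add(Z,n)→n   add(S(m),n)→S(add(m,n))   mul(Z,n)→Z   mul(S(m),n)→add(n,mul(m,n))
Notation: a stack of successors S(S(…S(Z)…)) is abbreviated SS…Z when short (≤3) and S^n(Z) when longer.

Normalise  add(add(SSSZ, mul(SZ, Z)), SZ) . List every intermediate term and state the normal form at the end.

  start: add(add(SSSZ, mul(SZ, Z)), SZ)
  step 1: add(S(add(SSZ, mul(SZ, Z))), SZ)
  step 2: S(add(add(SSZ, mul(SZ, Z)), SZ))
  step 3: S(add(S(add(SZ, mul(SZ, Z))), SZ))
  step 4: S(S(add(add(SZ, mul(SZ, Z)), SZ)))
  step 5: S(S(add(S(add(Z, mul(SZ, Z))), SZ)))
  step 6: S(S(S(add(add(Z, mul(SZ, Z)), SZ))))
  step 7: S(S(S(add(mul(SZ, Z), SZ))))
  step 8: S(S(S(add(add(Z, mul(Z, Z)), SZ))))
  step 9: S(S(S(add(mul(Z, Z), SZ))))
  step 10: S(S(S(add(Z, SZ))))
  step 11: S^4(Z)

Answer: normal form = S^4(Z)  (in 11 steps)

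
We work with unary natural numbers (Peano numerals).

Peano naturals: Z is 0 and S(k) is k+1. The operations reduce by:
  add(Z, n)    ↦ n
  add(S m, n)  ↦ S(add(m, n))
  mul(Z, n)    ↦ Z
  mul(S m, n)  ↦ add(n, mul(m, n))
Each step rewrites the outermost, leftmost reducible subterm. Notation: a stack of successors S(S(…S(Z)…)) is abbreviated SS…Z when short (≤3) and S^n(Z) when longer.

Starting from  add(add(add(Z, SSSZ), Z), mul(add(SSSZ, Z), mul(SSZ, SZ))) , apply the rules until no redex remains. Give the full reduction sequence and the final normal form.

  start: add(add(add(Z, SSSZ), Z), mul(add(SSSZ, Z), mul(SSZ, SZ)))
  [1] add(add(SSSZ, Z), mul(add(SSSZ, Z), mul(SSZ, SZ)))
  [2] add(S(add(SSZ, Z)), mul(add(SSSZ, Z), mul(SSZ, SZ)))
  [3] S(add(add(SSZ, Z), mul(add(SSSZ, Z), mul(SSZ, SZ))))
  [4] S(add(S(add(SZ, Z)), mul(add(SSSZ, Z), mul(SSZ, SZ))))
  [5] S(S(add(add(SZ, Z), mul(add(SSSZ, Z), mul(SSZ, SZ)))))
  [6] S(S(add(S(add(Z, Z)), mul(add(SSSZ, Z), mul(SSZ, SZ)))))
  [7] S(S(S(add(add(Z, Z), mul(add(SSSZ, Z), mul(SSZ, SZ))))))
  [8] S(S(S(add(Z, mul(add(SSSZ, Z), mul(SSZ, SZ))))))
  [9] S(S(S(mul(add(SSSZ, Z), mul(SSZ, SZ)))))
  [10] S(S(S(mul(S(add(SSZ, Z)), mul(SSZ, SZ)))))
  [11] S(S(S(add(mul(SSZ, SZ), mul(add(SSZ, Z), mul(SSZ, SZ))))))
  [12] S(S(S(add(add(SZ, mul(SZ, SZ)), mul(add(SSZ, Z), mul(SSZ, SZ))))))
  [13] S(S(S(add(S(add(Z, mul(SZ, SZ))), mul(add(SSZ, Z), mul(SSZ, SZ))))))
  [14] S(S(S(S(add(add(Z, mul(SZ, SZ)), mul(add(SSZ, Z), mul(SSZ, SZ)))))))
  [15] S(S(S(S(add(mul(SZ, SZ), mul(add(SSZ, Z), mul(SSZ, SZ)))))))
  [16] S(S(S(S(add(add(SZ, mul(Z, SZ)), mul(add(SSZ, Z), mul(SSZ, SZ)))))))
  [17] S(S(S(S(add(S(add(Z, mul(Z, SZ))), mul(add(SSZ, Z), mul(SSZ, SZ)))))))
  [18] S(S(S(S(S(add(add(Z, mul(Z, SZ)), mul(add(SSZ, Z), mul(SSZ, SZ))))))))
  [19] S(S(S(S(S(add(mul(Z, SZ), mul(add(SSZ, Z), mul(SSZ, SZ))))))))
  [20] S(S(S(S(S(add(Z, mul(add(SSZ, Z), mul(SSZ, SZ))))))))
  [21] S(S(S(S(S(mul(add(SSZ, Z), mul(SSZ, SZ)))))))
  [22] S(S(S(S(S(mul(S(add(SZ, Z)), mul(SSZ, SZ)))))))
  [23] S(S(S(S(S(add(mul(SSZ, SZ), mul(add(SZ, Z), mul(SSZ, SZ))))))))
  [24] S(S(S(S(S(add(add(SZ, mul(SZ, SZ)), mul(add(SZ, Z), mul(SSZ, SZ))))))))
  [25] S(S(S(S(S(add(S(add(Z, mul(SZ, SZ))), mul(add(SZ, Z), mul(SSZ, SZ))))))))
  [26] S(S(S(S(S(S(add(add(Z, mul(SZ, SZ)), mul(add(SZ, Z), mul(SSZ, SZ)))))))))
  [27] S(S(S(S(S(S(add(mul(SZ, SZ), mul(add(SZ, Z), mul(SSZ, SZ)))))))))
  [28] S(S(S(S(S(S(add(add(SZ, mul(Z, SZ)), mul(add(SZ, Z), mul(SSZ, SZ)))))))))
  [29] S(S(S(S(S(S(add(S(add(Z, mul(Z, SZ))), mul(add(SZ, Z), mul(SSZ, SZ)))))))))
  [30] S(S(S(S(S(S(S(add(add(Z, mul(Z, SZ)), mul(add(SZ, Z), mul(SSZ, SZ))))))))))
  [31] S(S(S(S(S(S(S(add(mul(Z, SZ), mul(add(SZ, Z), mul(SSZ, SZ))))))))))
  [32] S(S(S(S(S(S(S(add(Z, mul(add(SZ, Z), mul(SSZ, SZ))))))))))
  [33] S(S(S(S(S(S(S(mul(add(SZ, Z), mul(SSZ, SZ)))))))))
  [34] S(S(S(S(S(S(S(mul(S(add(Z, Z)), mul(SSZ, SZ)))))))))
  [35] S(S(S(S(S(S(S(add(mul(SSZ, SZ), mul(add(Z, Z), mul(SSZ, SZ))))))))))
  [36] S(S(S(S(S(S(S(add(add(SZ, mul(SZ, SZ)), mul(add(Z, Z), mul(SSZ, SZ))))))))))
  [37] S(S(S(S(S(S(S(add(S(add(Z, mul(SZ, SZ))), mul(add(Z, Z), mul(SSZ, SZ))))))))))
  [38] S(S(S(S(S(S(S(S(add(add(Z, mul(SZ, SZ)), mul(add(Z, Z), mul(SSZ, SZ)))))))))))
  [39] S(S(S(S(S(S(S(S(add(mul(SZ, SZ), mul(add(Z, Z), mul(SSZ, SZ)))))))))))
  [40] S(S(S(S(S(S(S(S(add(add(SZ, mul(Z, SZ)), mul(add(Z, Z), mul(SSZ, SZ)))))))))))
  [41] S(S(S(S(S(S(S(S(add(S(add(Z, mul(Z, SZ))), mul(add(Z, Z), mul(SSZ, SZ)))))))))))
  [42] S(S(S(S(S(S(S(S(S(add(add(Z, mul(Z, SZ)), mul(add(Z, Z), mul(SSZ, SZ))))))))))))
  [43] S(S(S(S(S(S(S(S(S(add(mul(Z, SZ), mul(add(Z, Z), mul(SSZ, SZ))))))))))))
  [44] S(S(S(S(S(S(S(S(S(add(Z, mul(add(Z, Z), mul(SSZ, SZ))))))))))))
  [45] S(S(S(S(S(S(S(S(S(mul(add(Z, Z), mul(SSZ, SZ)))))))))))
  [46] S(S(S(S(S(S(S(S(S(mul(Z, mul(SSZ, SZ)))))))))))
  [47] S^9(Z)

Answer: normal form = S^9(Z)  (in 47 steps)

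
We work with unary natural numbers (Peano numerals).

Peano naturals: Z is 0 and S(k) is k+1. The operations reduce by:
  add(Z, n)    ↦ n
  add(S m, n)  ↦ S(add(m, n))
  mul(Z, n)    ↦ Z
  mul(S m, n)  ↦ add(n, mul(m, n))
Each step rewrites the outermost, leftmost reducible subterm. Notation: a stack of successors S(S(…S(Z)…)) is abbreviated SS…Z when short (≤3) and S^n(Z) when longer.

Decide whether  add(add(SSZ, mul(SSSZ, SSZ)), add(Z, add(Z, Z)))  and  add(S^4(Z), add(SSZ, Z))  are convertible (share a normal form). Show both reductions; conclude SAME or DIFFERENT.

Term A:
  start: add(add(SSZ, mul(SSSZ, SSZ)), add(Z, add(Z, Z)))
  [1] add(S(add(SZ, mul(SSSZ, SSZ))), add(Z, add(Z, Z)))
  [2] S(add(add(SZ, mul(SSSZ, SSZ)), add(Z, add(Z, Z))))
  [3] S(add(S(add(Z, mul(SSSZ, SSZ))), add(Z, add(Z, Z))))
  [4] S(S(add(add(Z, mul(SSSZ, SSZ)), add(Z, add(Z, Z)))))
  [5] S(S(add(mul(SSSZ, SSZ), add(Z, add(Z, Z)))))
  [6] S(S(add(add(SSZ, mul(SSZ, SSZ)), add(Z, add(Z, Z)))))
  [7] S(S(add(S(add(SZ, mul(SSZ, SSZ))), add(Z, add(Z, Z)))))
  [8] S(S(S(add(add(SZ, mul(SSZ, SSZ)), add(Z, add(Z, Z))))))
  [9] S(S(S(add(S(add(Z, mul(SSZ, SSZ))), add(Z, add(Z, Z))))))
  [10] S(S(S(S(add(add(Z, mul(SSZ, SSZ)), add(Z, add(Z, Z)))))))
  [11] S(S(S(S(add(mul(SSZ, SSZ), add(Z, add(Z, Z)))))))
  [12] S(S(S(S(add(add(SSZ, mul(SZ, SSZ)), add(Z, add(Z, Z)))))))
  [13] S(S(S(S(add(S(add(SZ, mul(SZ, SSZ))), add(Z, add(Z, Z)))))))
  [14] S(S(S(S(S(add(add(SZ, mul(SZ, SSZ)), add(Z, add(Z, Z))))))))
  [15] S(S(S(S(S(add(S(add(Z, mul(SZ, SSZ))), add(Z, add(Z, Z))))))))
  [16] S(S(S(S(S(S(add(add(Z, mul(SZ, SSZ)), add(Z, add(Z, Z)))))))))
  [17] S(S(S(S(S(S(add(mul(SZ, SSZ), add(Z, add(Z, Z)))))))))
  [18] S(S(S(S(S(S(add(add(SSZ, mul(Z, SSZ)), add(Z, add(Z, Z)))))))))
  [19] S(S(S(S(S(S(add(S(add(SZ, mul(Z, SSZ))), add(Z, add(Z, Z)))))))))
  [20] S(S(S(S(S(S(S(add(add(SZ, mul(Z, SSZ)), add(Z, add(Z, Z))))))))))
  [21] S(S(S(S(S(S(S(add(S(add(Z, mul(Z, SSZ))), add(Z, add(Z, Z))))))))))
  [22] S(S(S(S(S(S(S(S(add(add(Z, mul(Z, SSZ)), add(Z, add(Z, Z)))))))))))
  [23] S(S(S(S(S(S(S(S(add(mul(Z, SSZ), add(Z, add(Z, Z)))))))))))
  [24] S(S(S(S(S(S(S(S(add(Z, add(Z, add(Z, Z)))))))))))
  [25] S(S(S(S(S(S(S(S(add(Z, add(Z, Z))))))))))
  [26] S(S(S(S(S(S(S(S(add(Z, Z)))))))))
  [27] S^8(Z)

Term B:
  start: add(S^4(Z), add(SSZ, Z))
  [1] S(add(SSSZ, add(SSZ, Z)))
  [2] S(S(add(SSZ, add(SSZ, Z))))
  [3] S(S(S(add(SZ, add(SSZ, Z)))))
  [4] S(S(S(S(add(Z, add(SSZ, Z))))))
  [5] S(S(S(S(add(SSZ, Z)))))
  [6] S(S(S(S(S(add(SZ, Z))))))
  [7] S(S(S(S(S(S(add(Z, Z)))))))
  [8] S^6(Z)

Answer: DIFFERENT — A ⇓ S^8(Z), B ⇓ S^6(Z)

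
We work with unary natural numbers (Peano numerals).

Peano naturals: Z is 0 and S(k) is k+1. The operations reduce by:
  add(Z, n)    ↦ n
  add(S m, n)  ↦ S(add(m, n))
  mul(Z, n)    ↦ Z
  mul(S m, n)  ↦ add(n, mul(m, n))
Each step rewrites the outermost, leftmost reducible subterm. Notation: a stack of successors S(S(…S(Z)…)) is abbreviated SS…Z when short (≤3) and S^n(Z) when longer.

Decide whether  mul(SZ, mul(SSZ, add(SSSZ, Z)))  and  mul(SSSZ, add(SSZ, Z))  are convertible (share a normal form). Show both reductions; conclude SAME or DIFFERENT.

Term A:
  start: mul(SZ, mul(SSZ, add(SSSZ, Z)))
  step 1: add(mul(SSZ, add(SSSZ, Z)), mul(Z, mul(SSZ, add(SSSZ, Z))))
  step 2: add(add(add(SSSZ, Z), mul(SZ, add(SSSZ, Z))), mul(Z, mul(SSZ, add(SSSZ, Z))))
  step 3: add(add(S(add(SSZ, Z)), mul(SZ, add(SSSZ, Z))), mul(Z, mul(SSZ, add(SSSZ, Z))))
  step 4: add(S(add(add(SSZ, Z), mul(SZ, add(SSSZ, Z)))), mul(Z, mul(SSZ, add(SSSZ, Z))))
  step 5: S(add(add(add(SSZ, Z), mul(SZ, add(SSSZ, Z))), mul(Z, mul(SSZ, add(SSSZ, Z)))))
  step 6: S(add(add(S(add(SZ, Z)), mul(SZ, add(SSSZ, Z))), mul(Z, mul(SSZ, add(SSSZ, Z)))))
  step 7: S(add(S(add(add(SZ, Z), mul(SZ, add(SSSZ, Z)))), mul(Z, mul(SSZ, add(SSSZ, Z)))))
  step 8: S(S(add(add(add(SZ, Z), mul(SZ, add(SSSZ, Z))), mul(Z, mul(SSZ, add(SSSZ, Z))))))
  step 9: S(S(add(add(S(add(Z, Z)), mul(SZ, add(SSSZ, Z))), mul(Z, mul(SSZ, add(SSSZ, Z))))))
  step 10: S(S(add(S(add(add(Z, Z), mul(SZ, add(SSSZ, Z)))), mul(Z, mul(SSZ, add(SSSZ, Z))))))
  step 11: S(S(S(add(add(add(Z, Z), mul(SZ, add(SSSZ, Z))), mul(Z, mul(SSZ, add(SSSZ, Z)))))))
  step 12: S(S(S(add(add(Z, mul(SZ, add(SSSZ, Z))), mul(Z, mul(SSZ, add(SSSZ, Z)))))))
  step 13: S(S(S(add(mul(SZ, add(SSSZ, Z)), mul(Z, mul(SSZ, add(SSSZ, Z)))))))
  step 14: S(S(S(add(add(add(SSSZ, Z), mul(Z, add(SSSZ, Z))), mul(Z, mul(SSZ, add(SSSZ, Z)))))))
  step 15: S(S(S(add(add(S(add(SSZ, Z)), mul(Z, add(SSSZ, Z))), mul(Z, mul(SSZ, add(SSSZ, Z)))))))
  step 16: S(S(S(add(S(add(add(SSZ, Z), mul(Z, add(SSSZ, Z)))), mul(Z, mul(SSZ, add(SSSZ, Z)))))))
  step 17: S(S(S(S(add(add(add(SSZ, Z), mul(Z, add(SSSZ, Z))), mul(Z, mul(SSZ, add(SSSZ, Z))))))))
  step 18: S(S(S(S(add(add(S(add(SZ, Z)), mul(Z, add(SSSZ, Z))), mul(Z, mul(SSZ, add(SSSZ, Z))))))))
  step 19: S(S(S(S(add(S(add(add(SZ, Z), mul(Z, add(SSSZ, Z)))), mul(Z, mul(SSZ, add(SSSZ, Z))))))))
  step 20: S(S(S(S(S(add(add(add(SZ, Z), mul(Z, add(SSSZ, Z))), mul(Z, mul(SSZ, add(SSSZ, Z)))))))))
  step 21: S(S(S(S(S(add(add(S(add(Z, Z)), mul(Z, add(SSSZ, Z))), mul(Z, mul(SSZ, add(SSSZ, Z)))))))))
  step 22: S(S(S(S(S(add(S(add(add(Z, Z), mul(Z, add(SSSZ, Z)))), mul(Z, mul(SSZ, add(SSSZ, Z)))))))))
  step 23: S(S(S(S(S(S(add(add(add(Z, Z), mul(Z, add(SSSZ, Z))), mul(Z, mul(SSZ, add(SSSZ, Z))))))))))
  step 24: S(S(S(S(S(S(add(add(Z, mul(Z, add(SSSZ, Z))), mul(Z, mul(SSZ, add(SSSZ, Z))))))))))
  step 25: S(S(S(S(S(S(add(mul(Z, add(SSSZ, Z)), mul(Z, mul(SSZ, add(SSSZ, Z))))))))))
  step 26: S(S(S(S(S(S(add(Z, mul(Z, mul(SSZ, add(SSSZ, Z))))))))))
  step 27: S(S(S(S(S(S(mul(Z, mul(SSZ, add(SSSZ, Z)))))))))
  step 28: S^6(Z)

Term B:
  start: mul(SSSZ, add(SSZ, Z))
  step 1: add(add(SSZ, Z), mul(SSZ, add(SSZ, Z)))
  step 2: add(S(add(SZ, Z)), mul(SSZ, add(SSZ, Z)))
  step 3: S(add(add(SZ, Z), mul(SSZ, add(SSZ, Z))))
  step 4: S(add(S(add(Z, Z)), mul(SSZ, add(SSZ, Z))))
  step 5: S(S(add(add(Z, Z), mul(SSZ, add(SSZ, Z)))))
  step 6: S(S(add(Z, mul(SSZ, add(SSZ, Z)))))
  step 7: S(S(mul(SSZ, add(SSZ, Z))))
  step 8: S(S(add(add(SSZ, Z), mul(SZ, add(SSZ, Z)))))
  step 9: S(S(add(S(add(SZ, Z)), mul(SZ, add(SSZ, Z)))))
  step 10: S(S(S(add(add(SZ, Z), mul(SZ, add(SSZ, Z))))))
  step 11: S(S(S(add(S(add(Z, Z)), mul(SZ, add(SSZ, Z))))))
  step 12: S(S(S(S(add(add(Z, Z), mul(SZ, add(SSZ, Z)))))))
  step 13: S(S(S(S(add(Z, mul(SZ, add(SSZ, Z)))))))
  step 14: S(S(S(S(mul(SZ, add(SSZ, Z))))))
  step 15: S(S(S(S(add(add(SSZ, Z), mul(Z, add(SSZ, Z)))))))
  step 16: S(S(S(S(add(S(add(SZ, Z)), mul(Z, add(SSZ, Z)))))))
  step 17: S(S(S(S(S(add(add(SZ, Z), mul(Z, add(SSZ, Z))))))))
  step 18: S(S(S(S(S(add(S(add(Z, Z)), mul(Z, add(SSZ, Z))))))))
  step 19: S(S(S(S(S(S(add(add(Z, Z), mul(Z, add(SSZ, Z)))))))))
  step 20: S(S(S(S(S(S(add(Z, mul(Z, add(SSZ, Z)))))))))
  step 21: S(S(S(S(S(S(mul(Z, add(SSZ, Z))))))))
  step 22: S^6(Z)

Answer: SAME — A ⇓ S^6(Z), B ⇓ S^6(Z)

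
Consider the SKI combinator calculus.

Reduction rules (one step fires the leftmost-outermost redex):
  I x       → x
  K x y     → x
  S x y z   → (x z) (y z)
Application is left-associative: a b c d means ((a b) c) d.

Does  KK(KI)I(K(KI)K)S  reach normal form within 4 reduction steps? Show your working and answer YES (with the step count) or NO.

Answer: YES — reaches normal form S in 3 ≤ 4 steps

Working:
  start: KK(KI)I(K(KI)K)S
  [1] KI(K(KI)K)S
  [2] IS
  [3] S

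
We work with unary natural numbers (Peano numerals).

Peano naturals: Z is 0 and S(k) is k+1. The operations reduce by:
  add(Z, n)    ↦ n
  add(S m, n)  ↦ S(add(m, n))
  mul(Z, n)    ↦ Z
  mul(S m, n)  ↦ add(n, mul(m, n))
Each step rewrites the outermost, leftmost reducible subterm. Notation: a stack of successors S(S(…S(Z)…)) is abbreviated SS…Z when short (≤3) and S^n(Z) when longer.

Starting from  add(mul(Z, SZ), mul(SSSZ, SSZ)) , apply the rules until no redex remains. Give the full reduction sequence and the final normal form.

Answer: normal form = S^6(Z)  (in 15 steps)

Working:
  start: add(mul(Z, SZ), mul(SSSZ, SSZ))
  [1] add(Z, mul(SSSZ, SSZ))
  [2] mul(SSSZ, SSZ)
  [3] add(SSZ, mul(SSZ, SSZ))
  [4] S(add(SZ, mul(SSZ, SSZ)))
  [5] S(S(add(Z, mul(SSZ, SSZ))))
  [6] S(S(mul(SSZ, SSZ)))
  [7] S(S(add(SSZ, mul(SZ, SSZ))))
  [8] S(S(S(add(SZ, mul(SZ, SSZ)))))
  [9] S(S(S(S(add(Z, mul(SZ, SSZ))))))
  [10] S(S(S(S(mul(SZ, SSZ)))))
  [11] S(S(S(S(add(SSZ, mul(Z, SSZ))))))
  [12] S(S(S(S(S(add(SZ, mul(Z, SSZ)))))))
  [13] S(S(S(S(S(S(add(Z, mul(Z, SSZ))))))))
  [14] S(S(S(S(S(S(mul(Z, SSZ)))))))
  [15] S^6(Z)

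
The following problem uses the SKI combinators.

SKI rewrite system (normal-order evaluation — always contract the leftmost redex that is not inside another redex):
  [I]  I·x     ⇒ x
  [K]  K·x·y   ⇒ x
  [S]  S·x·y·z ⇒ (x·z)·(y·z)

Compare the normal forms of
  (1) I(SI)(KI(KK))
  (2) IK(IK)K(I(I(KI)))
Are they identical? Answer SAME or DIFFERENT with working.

Answer: DIFFERENT — A ⇓ SII, B ⇓ K(KI)

Reduction:
Term A:
  start: I(SI)(KI(KK))
  [1] SI(KI(KK))
  [2] SII

Term B:
  start: IK(IK)K(I(I(KI)))
  [1] K(IK)K(I(I(KI)))
  [2] IK(I(I(KI)))
  [3] K(I(I(KI)))
  [4] K(I(KI))
  [5] K(KI)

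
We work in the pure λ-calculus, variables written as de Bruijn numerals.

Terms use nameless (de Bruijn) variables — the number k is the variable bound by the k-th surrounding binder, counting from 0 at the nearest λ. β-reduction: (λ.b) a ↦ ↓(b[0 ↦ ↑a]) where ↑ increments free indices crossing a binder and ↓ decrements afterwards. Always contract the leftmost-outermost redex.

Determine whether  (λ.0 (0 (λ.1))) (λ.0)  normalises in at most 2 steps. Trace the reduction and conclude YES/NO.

Answer: NO — after 2 steps the term is (λ.0) (λ.λ.0), not yet normal

Derivation:
  start: (λ.0 (0 (λ.1))) (λ.0)
  step 1: (λ.0) ((λ.0) (λ.λ.0))
  step 2: (λ.0) (λ.λ.0)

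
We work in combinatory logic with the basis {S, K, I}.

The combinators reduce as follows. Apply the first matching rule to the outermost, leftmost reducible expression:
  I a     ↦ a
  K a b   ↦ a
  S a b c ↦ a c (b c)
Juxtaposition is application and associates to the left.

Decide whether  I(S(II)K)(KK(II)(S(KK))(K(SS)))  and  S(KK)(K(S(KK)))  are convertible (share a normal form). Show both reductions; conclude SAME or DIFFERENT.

Answer: SAME — A ⇓ S(KK)(K(S(KK))), B ⇓ S(KK)(K(S(KK)))

Derivation:
Term A:
  start: I(S(II)K)(KK(II)(S(KK))(K(SS)))
  [1] S(II)K(KK(II)(S(KK))(K(SS)))
  [2] II(KK(II)(S(KK))(K(SS)))(K(KK(II)(S(KK))(K(SS))))
  [3] I(KK(II)(S(KK))(K(SS)))(K(KK(II)(S(KK))(K(SS))))
  [4] KK(II)(S(KK))(K(SS))(K(KK(II)(S(KK))(K(SS))))
  [5] K(S(KK))(K(SS))(K(KK(II)(S(KK))(K(SS))))
  [6] S(KK)(K(KK(II)(S(KK))(K(SS))))
  [7] S(KK)(K(K(S(KK))(K(SS))))
  [8] S(KK)(K(S(KK)))

Term B:
  start: S(KK)(K(S(KK)))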